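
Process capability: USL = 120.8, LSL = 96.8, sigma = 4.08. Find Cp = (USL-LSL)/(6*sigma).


Cp = (USL - LSL) / (6 * sigma)
= (120.8 - 96.8) / (6 * 4.08)
= 24.0000 / 24.4800
= 0.9804

0.9804


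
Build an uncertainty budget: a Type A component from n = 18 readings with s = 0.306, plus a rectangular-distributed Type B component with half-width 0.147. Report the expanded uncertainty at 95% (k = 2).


u_A = s / sqrt(n) = 0.306 / sqrt(18) = 0.072124892
u_B = half_width / sqrt(3) = 0.147 / sqrt(3) = 0.08487049
uc = sqrt(u_A^2 + u_B^2) = sqrt(0.072124892^2 + 0.08487049^2) = 0.11137774
U = k * uc = 2 * 0.11137774
U = 0.2228

0.2228


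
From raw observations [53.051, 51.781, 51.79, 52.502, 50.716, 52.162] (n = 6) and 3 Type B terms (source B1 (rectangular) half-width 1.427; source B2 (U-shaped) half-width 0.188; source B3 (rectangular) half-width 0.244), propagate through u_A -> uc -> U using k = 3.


mean = (53.051 + 51.781 + 51.79 + 52.502 + 50.716 + 52.162) / 6 = 52.00033333
s = sqrt(sum((x - mean)^2)/(n-1)) = 0.79038792
u_A = s / sqrt(n) = 0.79038792 / sqrt(6) = 0.32267452
u_B1 = 1.427 / sqrt(3) = 0.82387883
u_B2 = 0.188 / sqrt(2) = 0.13293607
u_B3 = 0.244 / sqrt(3) = 0.14087347
uc = sqrt(0.32267452^2 + 0.82387883^2 + 0.13293607^2 + 0.14087347^2) = 0.90576625
U = k * uc = 3 * 0.90576625
U = 2.7173

2.7173


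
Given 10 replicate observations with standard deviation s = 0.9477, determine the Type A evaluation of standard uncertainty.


u_A = s / sqrt(n)
u_A = 0.9477 / sqrt(10)
u_A = 0.9477 / 3.1622777
u_A = 0.2997

0.2997


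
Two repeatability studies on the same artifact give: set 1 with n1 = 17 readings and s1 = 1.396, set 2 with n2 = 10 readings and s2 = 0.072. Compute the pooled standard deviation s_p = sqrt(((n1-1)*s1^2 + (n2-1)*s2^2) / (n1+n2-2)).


s_p = sqrt(((n1-1)*s1^2 + (n2-1)*s2^2) / (n1+n2-2))
numerator = (17-1)*1.396^2 + (10-1)*0.072^2 = 31.181056 + 0.046656 = 31.227712
denominator = 17 + 10 - 2 = 25
s_p^2 = 31.227712 / 25 = 1.2491085
s_p = sqrt(1.2491085) = 1.1176

1.1176


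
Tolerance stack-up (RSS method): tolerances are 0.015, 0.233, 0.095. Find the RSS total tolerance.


RSS = sqrt(0.015^2 + 0.233^2 + 0.095^2)
= sqrt(0.063539)
= 0.2521

0.2521


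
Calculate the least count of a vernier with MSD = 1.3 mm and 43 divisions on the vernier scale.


LC = MSD / n_div
= 1.3 / 43
= 0.0302

0.0302


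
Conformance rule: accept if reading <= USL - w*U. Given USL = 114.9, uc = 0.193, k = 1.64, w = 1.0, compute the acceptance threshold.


U = k * uc = 1.64 * 0.193 = 0.31652
guard band g = w * U = 1.0 * 0.31652 = 0.31652
AL = USL - g = 114.9 - 0.31652
AL = 114.5835

114.5835


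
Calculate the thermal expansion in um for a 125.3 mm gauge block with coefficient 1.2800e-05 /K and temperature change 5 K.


dL = L * alpha * dT
= 125.3 * 1.2800e-05 * 5
= 0.0080192 mm
dL_um = 0.0080192 * 1000 = 8.0192 um

8.0192


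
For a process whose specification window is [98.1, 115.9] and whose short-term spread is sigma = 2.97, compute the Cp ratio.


Cp = (USL - LSL) / (6 * sigma)
= (115.9 - 98.1) / (6 * 2.97)
= 17.8000 / 17.8200
= 0.9989

0.9989


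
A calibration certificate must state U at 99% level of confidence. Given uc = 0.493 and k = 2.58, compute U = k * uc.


U = k * uc
U = 2.58 * 0.493
U = 1.2719

1.2719


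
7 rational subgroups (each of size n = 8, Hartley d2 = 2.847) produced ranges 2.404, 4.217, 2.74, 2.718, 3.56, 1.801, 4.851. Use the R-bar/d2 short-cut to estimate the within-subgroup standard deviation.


R_bar = (2.404 + 4.217 + 2.74 + 2.718 + 3.56 + 1.801 + 4.851) / 7
R_bar = 22.291 / 7 = 3.1844286
sigma_hat = R_bar / d2 = 3.1844286 / 2.847 = 1.1185

1.1185


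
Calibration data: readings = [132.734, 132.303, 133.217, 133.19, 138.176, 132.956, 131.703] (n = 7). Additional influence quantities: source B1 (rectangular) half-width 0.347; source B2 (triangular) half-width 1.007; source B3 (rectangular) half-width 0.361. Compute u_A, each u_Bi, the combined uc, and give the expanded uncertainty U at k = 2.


mean = (132.734 + 132.303 + 133.217 + 133.19 + 138.176 + 132.956 + 131.703) / 7 = 133.4684286
s = sqrt(sum((x - mean)^2)/(n-1)) = 2.143941
u_A = s / sqrt(n) = 2.143941 / sqrt(7) = 0.81033353
u_B1 = 0.347 / sqrt(3) = 0.20034054
u_B2 = 1.007 / sqrt(6) = 0.41110603
u_B3 = 0.361 / sqrt(3) = 0.20842345
uc = sqrt(0.81033353^2 + 0.20034054^2 + 0.41110603^2 + 0.20842345^2) = 0.95353304
U = k * uc = 2 * 0.95353304
U = 1.9071

1.9071


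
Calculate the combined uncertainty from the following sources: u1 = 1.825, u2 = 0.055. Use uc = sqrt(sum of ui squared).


uc = sqrt(1.825^2 + 0.055^2)
uc = sqrt(3.33365)
uc = 1.8258

1.8258


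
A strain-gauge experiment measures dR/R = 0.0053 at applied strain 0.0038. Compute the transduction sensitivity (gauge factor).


GF = (dR/R) / epsilon
= 0.0053 / 0.0038
= 1.3947

1.3947


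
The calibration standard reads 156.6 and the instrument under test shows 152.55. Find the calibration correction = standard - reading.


Correction = standard - reading
= 156.6 - 152.55
= 4.0500

4.0500


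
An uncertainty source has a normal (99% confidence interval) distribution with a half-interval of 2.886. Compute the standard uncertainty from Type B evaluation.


u_B = half_width / 2.576
u_B = 2.886 / 2.576
u_B = 1.1203

1.1203


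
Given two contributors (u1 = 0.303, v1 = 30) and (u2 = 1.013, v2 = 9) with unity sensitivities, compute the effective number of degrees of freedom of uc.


uc = sqrt(u1^2 + u2^2) = sqrt(0.303^2 + 1.013^2) = 1.0573448
v_eff = uc^4 / (u1^4/v1 + u2^4/v2)
= 1.0573448^4 / (0.303^4/30 + 1.013^4/9)
= 1.2498749 / 0.1172835
v_eff = 10.6569

10.6569


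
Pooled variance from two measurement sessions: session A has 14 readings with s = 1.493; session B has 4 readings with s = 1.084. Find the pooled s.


s_p = sqrt(((n1-1)*s1^2 + (n2-1)*s2^2) / (n1+n2-2))
numerator = (14-1)*1.493^2 + (4-1)*1.084^2 = 28.977637 + 3.525168 = 32.502805
denominator = 14 + 4 - 2 = 16
s_p^2 = 32.502805 / 16 = 2.0314253
s_p = sqrt(2.0314253) = 1.4253

1.4253


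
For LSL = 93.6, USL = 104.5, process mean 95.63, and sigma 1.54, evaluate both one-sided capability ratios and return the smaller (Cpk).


Cpu = (USL - mean) / (3*sigma) = (104.5 - 95.63) / (3*1.54) = 1.9199
Cpl = (mean - LSL) / (3*sigma) = (95.63 - 93.6) / (3*1.54) = 0.4394
Cpk = min(Cpu, Cpl) = 0.4394

0.4394


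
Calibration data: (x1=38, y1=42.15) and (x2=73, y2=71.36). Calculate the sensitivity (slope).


slope = (y2 - y1) / (x2 - x1)
= (71.36 - 42.15) / (73 - 38)
= 29.2100 / 35
= 0.8346

0.8346


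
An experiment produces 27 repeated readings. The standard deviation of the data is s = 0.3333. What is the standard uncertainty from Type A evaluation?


u_A = s / sqrt(n)
u_A = 0.3333 / sqrt(27)
u_A = 0.3333 / 5.1961524
u_A = 0.0641

0.0641


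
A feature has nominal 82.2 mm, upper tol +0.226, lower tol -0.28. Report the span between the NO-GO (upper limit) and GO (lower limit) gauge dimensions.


GO = nominal - lower_tol (smallest hole = maximum material condition)
GO = 82.2 - 0.28 = 81.92
NO-GO = nominal + upper_tol (largest hole = least material condition)
NO-GO = 82.2 + 0.226 = 82.426
spread = NO-GO - GO = 82.426 - 81.92 = 0.5060

0.5060


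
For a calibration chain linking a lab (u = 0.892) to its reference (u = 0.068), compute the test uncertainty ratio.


TUR = u_lab / u_ref
= 0.892 / 0.068
= 13.1176

13.1176


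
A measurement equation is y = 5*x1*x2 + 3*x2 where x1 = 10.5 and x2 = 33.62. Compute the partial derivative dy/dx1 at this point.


y = 5*x1*x2 + 3*x2
dy/dx1 = 5*x2
Evaluate at x2 = 33.62: c1 = 5 * 33.62
c1 = 168.1000

168.1000


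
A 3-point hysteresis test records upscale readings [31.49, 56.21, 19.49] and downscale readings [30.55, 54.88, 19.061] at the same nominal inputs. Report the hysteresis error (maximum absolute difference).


|31.49 - 30.55| = 0.9400
|56.21 - 54.88| = 1.3300
|19.49 - 19.061| = 0.4290
hysteresis = max(diffs) = 1.3300

1.3300


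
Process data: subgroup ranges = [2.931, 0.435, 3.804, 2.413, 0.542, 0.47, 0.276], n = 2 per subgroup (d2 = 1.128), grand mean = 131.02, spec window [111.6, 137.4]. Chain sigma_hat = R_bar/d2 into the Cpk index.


R_bar = (2.931 + 0.435 + 3.804 + 2.413 + 0.542 + 0.47 + 0.276) / 7 = 1.553
sigma = R_bar / d2 = 1.553 / 1.128 = 1.376773
Cp = (USL - LSL)/(6*sigma) = (137.4 - 111.6)/(6*1.376773) = 3.1232
Cpu = (137.4 - 131.02)/(3*1.376773) = 1.5447
Cpl = (131.02 - 111.6)/(3*1.376773) = 4.7018
Cpk = min(Cpu, Cpl) = 1.5447

1.5447


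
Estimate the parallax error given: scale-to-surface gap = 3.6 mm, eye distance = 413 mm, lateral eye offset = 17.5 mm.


error = h * offset / d
= 3.6 * 17.5 / 413
= 0.1525

0.1525


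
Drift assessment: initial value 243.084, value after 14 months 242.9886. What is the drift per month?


rate = (v2 - v1) / months
= (242.9886 - 243.084) / 14
= -0.0954 / 14
= -0.0068

-0.0068


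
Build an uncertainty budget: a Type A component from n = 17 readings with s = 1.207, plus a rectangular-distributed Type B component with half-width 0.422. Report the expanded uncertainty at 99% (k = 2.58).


u_A = s / sqrt(n) = 1.207 / sqrt(17) = 0.2927405
u_B = half_width / sqrt(3) = 0.422 / sqrt(3) = 0.24364181
uc = sqrt(u_A^2 + u_B^2) = sqrt(0.2927405^2 + 0.24364181^2) = 0.38086524
U = k * uc = 2.58 * 0.38086524
U = 0.9826

0.9826


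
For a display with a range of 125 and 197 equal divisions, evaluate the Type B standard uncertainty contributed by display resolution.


resolution = range / divisions
resolution = 125 / 197 = 0.63451777
u_res = resolution / (2*sqrt(3))
u_res = 0.63451777 / 3.4641016
u_res = 0.1832

0.1832


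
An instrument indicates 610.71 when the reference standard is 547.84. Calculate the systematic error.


Systematic error = measured - true
= 610.71 - 547.84
= 62.8700

62.8700


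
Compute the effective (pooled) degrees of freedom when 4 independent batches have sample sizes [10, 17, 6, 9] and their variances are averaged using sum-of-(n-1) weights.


nu = sum_i (n_i - 1)
nu = ((10 - 1) + (17 - 1) + (6 - 1) + (9 - 1))
nu = 9 + 16 + 5 + 8
nu = 38

38


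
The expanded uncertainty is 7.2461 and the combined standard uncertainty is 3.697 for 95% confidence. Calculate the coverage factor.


k = U / uc
k = 7.2461 / 3.697
k = 1.96

1.96


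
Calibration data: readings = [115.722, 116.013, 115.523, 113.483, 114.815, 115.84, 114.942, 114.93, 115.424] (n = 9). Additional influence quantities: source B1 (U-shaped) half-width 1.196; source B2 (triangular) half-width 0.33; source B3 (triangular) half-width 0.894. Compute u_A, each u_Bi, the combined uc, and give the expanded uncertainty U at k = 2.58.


mean = (115.722 + 116.013 + 115.523 + 113.483 + 114.815 + 115.84 + 114.942 + 114.93 + 115.424) / 9 = 115.188
s = sqrt(sum((x - mean)^2)/(n-1)) = 0.76909362
u_A = s / sqrt(n) = 0.76909362 / sqrt(9) = 0.25636454
u_B1 = 1.196 / sqrt(2) = 0.84569971
u_B2 = 0.33 / sqrt(6) = 0.13472194
u_B3 = 0.894 / sqrt(6) = 0.36497397
uc = sqrt(0.25636454^2 + 0.84569971^2 + 0.13472194^2 + 0.36497397^2) = 0.96554999
U = k * uc = 2.58 * 0.96554999
U = 2.4911

2.4911


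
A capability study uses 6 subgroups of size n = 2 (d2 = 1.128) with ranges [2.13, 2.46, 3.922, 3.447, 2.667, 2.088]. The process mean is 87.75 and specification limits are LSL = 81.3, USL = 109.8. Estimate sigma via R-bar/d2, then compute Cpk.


R_bar = (2.13 + 2.46 + 3.922 + 3.447 + 2.667 + 2.088) / 6 = 2.7856667
sigma = R_bar / d2 = 2.7856667 / 1.128 = 2.4695627
Cp = (USL - LSL)/(6*sigma) = (109.8 - 81.3)/(6*2.4695627) = 1.9234
Cpu = (109.8 - 87.75)/(3*2.4695627) = 2.9762
Cpl = (87.75 - 81.3)/(3*2.4695627) = 0.8706
Cpk = min(Cpu, Cpl) = 0.8706

0.8706


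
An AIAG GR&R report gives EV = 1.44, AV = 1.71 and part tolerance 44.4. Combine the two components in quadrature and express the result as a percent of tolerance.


GRR = sqrt(EV^2 + AV^2) = sqrt(1.44^2 + 1.71^2) = 2.2355536
%GRR = GRR / tol * 100 = 2.2355536 / 44.4 * 100
%GRR = 5.0350

5.0350


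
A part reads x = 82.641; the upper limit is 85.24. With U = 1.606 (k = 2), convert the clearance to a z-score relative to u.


u = U / k = 1.606 / 2 = 0.803
margin = |USL - x| = |85.24 - 82.641| = 2.599
z = margin / u = 2.599 / 0.803
z = 3.2366

3.2366


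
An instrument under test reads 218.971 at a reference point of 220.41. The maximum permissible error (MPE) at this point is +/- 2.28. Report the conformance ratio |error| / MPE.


e = indication - reference = 218.971 - 220.41 = -1.4390
|e| = 1.4390
ratio = |e| / MPE = 1.4390 / 2.28
ratio = 0.6311

0.6311


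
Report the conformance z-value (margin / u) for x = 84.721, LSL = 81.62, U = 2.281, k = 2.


u = U / k = 2.281 / 2 = 1.1405
margin = |LSL - x| = |81.62 - 84.721| = 3.101
z = margin / u = 3.101 / 1.1405
z = 2.7190

2.7190


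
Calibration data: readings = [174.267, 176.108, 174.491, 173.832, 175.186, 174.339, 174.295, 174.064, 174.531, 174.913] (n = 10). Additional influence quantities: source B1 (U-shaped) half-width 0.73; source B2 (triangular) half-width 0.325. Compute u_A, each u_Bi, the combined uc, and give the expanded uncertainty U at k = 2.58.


mean = (174.267 + 176.108 + 174.491 + 173.832 + 175.186 + 174.339 + 174.295 + 174.064 + 174.531 + 174.913) / 10 = 174.6026
s = sqrt(sum((x - mean)^2)/(n-1)) = 0.65668853
u_A = s / sqrt(n) = 0.65668853 / sqrt(10) = 0.20766315
u_B1 = 0.73 / sqrt(2) = 0.51618795
u_B2 = 0.325 / sqrt(6) = 0.13268069
uc = sqrt(0.20766315^2 + 0.51618795^2 + 0.13268069^2) = 0.57199489
U = k * uc = 2.58 * 0.57199489
U = 1.4757

1.4757


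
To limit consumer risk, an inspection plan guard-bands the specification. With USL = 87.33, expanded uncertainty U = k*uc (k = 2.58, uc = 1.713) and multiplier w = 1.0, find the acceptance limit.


U = k * uc = 2.58 * 1.713 = 4.41954
guard band g = w * U = 1.0 * 4.41954 = 4.41954
AL = USL - g = 87.33 - 4.41954
AL = 82.9105

82.9105


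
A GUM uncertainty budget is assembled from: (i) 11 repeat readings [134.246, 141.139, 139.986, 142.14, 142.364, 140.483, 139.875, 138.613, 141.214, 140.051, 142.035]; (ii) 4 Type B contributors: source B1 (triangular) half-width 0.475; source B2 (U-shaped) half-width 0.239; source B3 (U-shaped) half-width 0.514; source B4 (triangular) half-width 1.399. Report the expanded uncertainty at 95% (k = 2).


mean = (134.246 + 141.139 + 139.986 + 142.14 + 142.364 + 140.483 + 139.875 + 138.613 + 141.214 + 140.051 + 142.035) / 11 = 140.1950909
s = sqrt(sum((x - mean)^2)/(n-1)) = 2.2791614
u_A = s / sqrt(n) = 2.2791614 / sqrt(11) = 0.68719302
u_B1 = 0.475 / sqrt(6) = 0.19391794
u_B2 = 0.239 / sqrt(2) = 0.16899852
u_B3 = 0.514 / sqrt(2) = 0.36345289
u_B4 = 1.399 / sqrt(6) = 0.57113936
uc = sqrt(0.68719302^2 + 0.19391794^2 + 0.16899852^2 + 0.36345289^2 + 0.57113936^2) = 0.99834718
U = k * uc = 2 * 0.99834718
U = 1.9967

1.9967


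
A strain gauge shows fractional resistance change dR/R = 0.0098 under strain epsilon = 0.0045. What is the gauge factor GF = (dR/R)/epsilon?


GF = (dR/R) / epsilon
= 0.0098 / 0.0045
= 2.1778

2.1778


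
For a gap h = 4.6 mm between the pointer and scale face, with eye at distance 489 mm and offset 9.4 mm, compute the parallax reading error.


error = h * offset / d
= 4.6 * 9.4 / 489
= 0.0884

0.0884


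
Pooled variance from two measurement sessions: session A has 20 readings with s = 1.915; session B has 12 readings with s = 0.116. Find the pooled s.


s_p = sqrt(((n1-1)*s1^2 + (n2-1)*s2^2) / (n1+n2-2))
numerator = (20-1)*1.915^2 + (12-1)*0.116^2 = 69.677275 + 0.148016 = 69.825291
denominator = 20 + 12 - 2 = 30
s_p^2 = 69.825291 / 30 = 2.3275097
s_p = sqrt(2.3275097) = 1.5256

1.5256


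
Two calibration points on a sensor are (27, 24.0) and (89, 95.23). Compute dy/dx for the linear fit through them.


slope = (y2 - y1) / (x2 - x1)
= (95.23 - 24.0) / (89 - 27)
= 71.2300 / 62
= 1.1489

1.1489


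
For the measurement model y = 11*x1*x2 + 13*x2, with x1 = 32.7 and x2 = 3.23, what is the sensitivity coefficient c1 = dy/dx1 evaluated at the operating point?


y = 11*x1*x2 + 13*x2
dy/dx1 = 11*x2
Evaluate at x2 = 3.23: c1 = 11 * 3.23
c1 = 35.5300

35.5300


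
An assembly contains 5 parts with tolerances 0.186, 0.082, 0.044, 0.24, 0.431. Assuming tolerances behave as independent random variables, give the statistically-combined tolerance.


RSS = sqrt(0.186^2 + 0.082^2 + 0.044^2 + 0.24^2 + 0.431^2)
= sqrt(0.286617)
= 0.5354

0.5354


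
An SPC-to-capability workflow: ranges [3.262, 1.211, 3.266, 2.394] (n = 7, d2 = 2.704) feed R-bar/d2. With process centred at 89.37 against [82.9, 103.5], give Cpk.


R_bar = (3.262 + 1.211 + 3.266 + 2.394) / 4 = 2.53325
sigma = R_bar / d2 = 2.53325 / 2.704 = 0.93685281
Cp = (USL - LSL)/(6*sigma) = (103.5 - 82.9)/(6*0.93685281) = 3.6648
Cpu = (103.5 - 89.37)/(3*0.93685281) = 5.0275
Cpl = (89.37 - 82.9)/(3*0.93685281) = 2.3020
Cpk = min(Cpu, Cpl) = 2.3020

2.3020


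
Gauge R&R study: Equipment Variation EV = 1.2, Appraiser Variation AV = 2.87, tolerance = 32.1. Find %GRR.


GRR = sqrt(EV^2 + AV^2) = sqrt(1.2^2 + 2.87^2) = 3.1107716
%GRR = GRR / tol * 100 = 3.1107716 / 32.1 * 100
%GRR = 9.6909

9.6909


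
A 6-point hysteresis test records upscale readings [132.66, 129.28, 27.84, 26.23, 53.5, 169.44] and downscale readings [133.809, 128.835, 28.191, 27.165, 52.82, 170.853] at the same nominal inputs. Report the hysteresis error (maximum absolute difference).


|132.66 - 133.809| = 1.1490
|129.28 - 128.835| = 0.4450
|27.84 - 28.191| = 0.3510
|26.23 - 27.165| = 0.9350
|53.5 - 52.82| = 0.6800
|169.44 - 170.853| = 1.4130
hysteresis = max(diffs) = 1.4130

1.4130


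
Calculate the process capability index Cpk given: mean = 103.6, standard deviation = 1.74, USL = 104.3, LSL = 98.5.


Cpu = (USL - mean) / (3*sigma) = (104.3 - 103.6) / (3*1.74) = 0.1341
Cpl = (mean - LSL) / (3*sigma) = (103.6 - 98.5) / (3*1.74) = 0.9770
Cpk = min(Cpu, Cpl) = 0.1341

0.1341


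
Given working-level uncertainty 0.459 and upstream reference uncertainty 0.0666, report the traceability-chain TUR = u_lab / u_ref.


TUR = u_lab / u_ref
= 0.459 / 0.0666
= 6.8919

6.8919


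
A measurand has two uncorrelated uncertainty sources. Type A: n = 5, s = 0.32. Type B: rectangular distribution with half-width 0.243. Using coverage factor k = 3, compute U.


u_A = s / sqrt(n) = 0.32 / sqrt(5) = 0.14310835
u_B = half_width / sqrt(3) = 0.243 / sqrt(3) = 0.14029612
uc = sqrt(u_A^2 + u_B^2) = sqrt(0.14310835^2 + 0.14029612^2) = 0.20040709
U = k * uc = 3 * 0.20040709
U = 0.6012

0.6012


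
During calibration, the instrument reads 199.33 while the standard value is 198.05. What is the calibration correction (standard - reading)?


Correction = standard - reading
= 198.05 - 199.33
= -1.2800

-1.2800


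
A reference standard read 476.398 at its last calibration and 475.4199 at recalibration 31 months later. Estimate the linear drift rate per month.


rate = (v2 - v1) / months
= (475.4199 - 476.398) / 31
= -0.9781 / 31
= -0.0316

-0.0316


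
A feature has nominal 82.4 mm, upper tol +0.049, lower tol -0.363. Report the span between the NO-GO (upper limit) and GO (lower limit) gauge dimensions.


GO = nominal - lower_tol (smallest hole = maximum material condition)
GO = 82.4 - 0.363 = 82.037
NO-GO = nominal + upper_tol (largest hole = least material condition)
NO-GO = 82.4 + 0.049 = 82.449
spread = NO-GO - GO = 82.449 - 82.037 = 0.4120

0.4120


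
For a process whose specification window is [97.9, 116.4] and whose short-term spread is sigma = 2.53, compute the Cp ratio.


Cp = (USL - LSL) / (6 * sigma)
= (116.4 - 97.9) / (6 * 2.53)
= 18.5000 / 15.1800
= 1.2187

1.2187


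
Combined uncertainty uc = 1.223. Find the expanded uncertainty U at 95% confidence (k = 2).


U = k * uc
U = 2 * 1.223
U = 2.4460

2.4460


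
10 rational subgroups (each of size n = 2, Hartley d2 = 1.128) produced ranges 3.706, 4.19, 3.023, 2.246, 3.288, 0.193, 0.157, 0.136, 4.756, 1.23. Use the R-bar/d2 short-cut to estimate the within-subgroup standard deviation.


R_bar = (3.706 + 4.19 + 3.023 + 2.246 + 3.288 + 0.193 + 0.157 + 0.136 + 4.756 + 1.23) / 10
R_bar = 22.925 / 10 = 2.2925
sigma_hat = R_bar / d2 = 2.2925 / 1.128 = 2.0324

2.0324


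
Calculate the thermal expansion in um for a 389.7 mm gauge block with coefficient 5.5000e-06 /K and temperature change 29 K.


dL = L * alpha * dT
= 389.7 * 5.5000e-06 * 29
= 0.0621572 mm
dL_um = 0.0621572 * 1000 = 62.1572 um

62.1572


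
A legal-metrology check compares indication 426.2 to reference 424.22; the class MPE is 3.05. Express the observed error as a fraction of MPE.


e = indication - reference = 426.2 - 424.22 = 1.9800
|e| = 1.9800
ratio = |e| / MPE = 1.9800 / 3.05
ratio = 0.6492

0.6492


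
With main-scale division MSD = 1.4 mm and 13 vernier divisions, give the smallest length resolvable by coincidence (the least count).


LC = MSD / n_div
= 1.4 / 13
= 0.1077

0.1077


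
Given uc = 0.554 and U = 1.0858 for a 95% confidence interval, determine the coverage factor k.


k = U / uc
k = 1.0858 / 0.554
k = 1.96

1.96


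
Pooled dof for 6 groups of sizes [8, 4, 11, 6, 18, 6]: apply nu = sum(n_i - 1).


nu = sum_i (n_i - 1)
nu = ((8 - 1) + (4 - 1) + (11 - 1) + (6 - 1) + (18 - 1) + (6 - 1))
nu = 7 + 3 + 10 + 5 + 17 + 5
nu = 47

47


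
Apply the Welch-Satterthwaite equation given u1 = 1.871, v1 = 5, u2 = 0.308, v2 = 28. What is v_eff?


uc = sqrt(u1^2 + u2^2) = sqrt(1.871^2 + 0.308^2) = 1.8961817
v_eff = uc^4 / (u1^4/v1 + u2^4/v2)
= 1.8961817^4 / (1.871^4/5 + 0.308^4/28)
= 12.927656 / 2.4512189
v_eff = 5.2740

5.2740


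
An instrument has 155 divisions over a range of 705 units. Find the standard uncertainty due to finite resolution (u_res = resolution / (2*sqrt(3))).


resolution = range / divisions
resolution = 705 / 155 = 4.5483871
u_res = resolution / (2*sqrt(3))
u_res = 4.5483871 / 3.4641016
u_res = 1.3130

1.3130


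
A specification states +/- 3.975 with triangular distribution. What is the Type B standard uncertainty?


u_B = half_width / sqrt(6)
u_B = 3.975 / 2.4494897
u_B = 1.6228

1.6228


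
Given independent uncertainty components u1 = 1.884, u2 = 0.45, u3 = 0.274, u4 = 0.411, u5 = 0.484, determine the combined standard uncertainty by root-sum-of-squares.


uc = sqrt(1.884^2 + 0.45^2 + 0.274^2 + 0.411^2 + 0.484^2)
uc = sqrt(4.230209)
uc = 2.0567

2.0567


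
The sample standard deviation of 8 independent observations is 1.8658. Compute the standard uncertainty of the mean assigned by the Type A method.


u_A = s / sqrt(n)
u_A = 1.8658 / sqrt(8)
u_A = 1.8658 / 2.8284271
u_A = 0.6597

0.6597


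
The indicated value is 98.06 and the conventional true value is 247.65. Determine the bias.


Systematic error = measured - true
= 98.06 - 247.65
= -149.5900

-149.5900


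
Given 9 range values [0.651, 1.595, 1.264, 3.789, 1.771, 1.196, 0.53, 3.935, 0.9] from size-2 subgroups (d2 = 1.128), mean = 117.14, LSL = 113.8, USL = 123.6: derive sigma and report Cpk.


R_bar = (0.651 + 1.595 + 1.264 + 3.789 + 1.771 + 1.196 + 0.53 + 3.935 + 0.9) / 9 = 1.7367778
sigma = R_bar / d2 = 1.7367778 / 1.128 = 1.5396966
Cp = (USL - LSL)/(6*sigma) = (123.6 - 113.8)/(6*1.5396966) = 1.0608
Cpu = (123.6 - 117.14)/(3*1.5396966) = 1.3985
Cpl = (117.14 - 113.8)/(3*1.5396966) = 0.7231
Cpk = min(Cpu, Cpl) = 0.7231

0.7231


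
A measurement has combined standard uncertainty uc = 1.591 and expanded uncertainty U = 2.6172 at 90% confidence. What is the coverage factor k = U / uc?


k = U / uc
k = 2.6172 / 1.591
k = 1.645

1.645


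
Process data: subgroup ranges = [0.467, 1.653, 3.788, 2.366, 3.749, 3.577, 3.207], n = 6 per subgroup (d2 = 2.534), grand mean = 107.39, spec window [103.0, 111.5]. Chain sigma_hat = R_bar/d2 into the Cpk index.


R_bar = (0.467 + 1.653 + 3.788 + 2.366 + 3.749 + 3.577 + 3.207) / 7 = 2.6867143
sigma = R_bar / d2 = 2.6867143 / 2.534 = 1.0602661
Cp = (USL - LSL)/(6*sigma) = (111.5 - 103.0)/(6*1.0602661) = 1.3361
Cpu = (111.5 - 107.39)/(3*1.0602661) = 1.2921
Cpl = (107.39 - 103.0)/(3*1.0602661) = 1.3802
Cpk = min(Cpu, Cpl) = 1.2921

1.2921


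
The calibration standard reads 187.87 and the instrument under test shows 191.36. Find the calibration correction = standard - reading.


Correction = standard - reading
= 187.87 - 191.36
= -3.4900

-3.4900


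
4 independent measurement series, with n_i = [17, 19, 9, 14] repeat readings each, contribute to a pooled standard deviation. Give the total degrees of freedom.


nu = sum_i (n_i - 1)
nu = ((17 - 1) + (19 - 1) + (9 - 1) + (14 - 1))
nu = 16 + 18 + 8 + 13
nu = 55

55


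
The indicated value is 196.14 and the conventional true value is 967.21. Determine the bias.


Systematic error = measured - true
= 196.14 - 967.21
= -771.0700

-771.0700


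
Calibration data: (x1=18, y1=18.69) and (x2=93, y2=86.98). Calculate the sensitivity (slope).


slope = (y2 - y1) / (x2 - x1)
= (86.98 - 18.69) / (93 - 18)
= 68.2900 / 75
= 0.9105

0.9105


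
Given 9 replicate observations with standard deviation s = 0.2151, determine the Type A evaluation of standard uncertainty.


u_A = s / sqrt(n)
u_A = 0.2151 / sqrt(9)
u_A = 0.2151 / 3
u_A = 0.0717

0.0717


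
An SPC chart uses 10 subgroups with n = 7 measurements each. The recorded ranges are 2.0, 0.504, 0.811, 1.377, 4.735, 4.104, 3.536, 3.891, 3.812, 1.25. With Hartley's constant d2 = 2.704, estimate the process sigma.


R_bar = (2.0 + 0.504 + 0.811 + 1.377 + 4.735 + 4.104 + 3.536 + 3.891 + 3.812 + 1.25) / 10
R_bar = 26.02 / 10 = 2.602
sigma_hat = R_bar / d2 = 2.602 / 2.704 = 0.9623

0.9623


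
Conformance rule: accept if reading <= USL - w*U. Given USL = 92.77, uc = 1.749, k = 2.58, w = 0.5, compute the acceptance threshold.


U = k * uc = 2.58 * 1.749 = 4.51242
guard band g = w * U = 0.5 * 4.51242 = 2.25621
AL = USL - g = 92.77 - 2.25621
AL = 90.5138

90.5138


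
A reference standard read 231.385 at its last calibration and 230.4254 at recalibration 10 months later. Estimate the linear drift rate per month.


rate = (v2 - v1) / months
= (230.4254 - 231.385) / 10
= -0.9596 / 10
= -0.0960

-0.0960


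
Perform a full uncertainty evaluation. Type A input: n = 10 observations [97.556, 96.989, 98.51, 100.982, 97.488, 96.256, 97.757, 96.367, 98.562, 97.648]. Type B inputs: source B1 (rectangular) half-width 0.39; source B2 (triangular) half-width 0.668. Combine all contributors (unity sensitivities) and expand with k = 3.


mean = (97.556 + 96.989 + 98.51 + 100.982 + 97.488 + 96.256 + 97.757 + 96.367 + 98.562 + 97.648) / 10 = 97.8115
s = sqrt(sum((x - mean)^2)/(n-1)) = 1.3534123
u_A = s / sqrt(n) = 1.3534123 / sqrt(10) = 0.42798655
u_B1 = 0.39 / sqrt(3) = 0.2251666
u_B2 = 0.668 / sqrt(6) = 0.27270986
uc = sqrt(0.42798655^2 + 0.2251666^2 + 0.27270986^2) = 0.5551965
U = k * uc = 3 * 0.5551965
U = 1.6656

1.6656


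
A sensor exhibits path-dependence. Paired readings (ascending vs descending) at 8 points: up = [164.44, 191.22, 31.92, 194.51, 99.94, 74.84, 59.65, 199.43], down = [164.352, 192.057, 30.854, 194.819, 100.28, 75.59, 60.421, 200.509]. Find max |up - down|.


|164.44 - 164.352| = 0.0880
|191.22 - 192.057| = 0.8370
|31.92 - 30.854| = 1.0660
|194.51 - 194.819| = 0.3090
|99.94 - 100.28| = 0.3400
|74.84 - 75.59| = 0.7500
|59.65 - 60.421| = 0.7710
|199.43 - 200.509| = 1.0790
hysteresis = max(diffs) = 1.0790

1.0790


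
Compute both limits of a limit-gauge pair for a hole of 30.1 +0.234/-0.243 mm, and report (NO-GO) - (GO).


GO = nominal - lower_tol (smallest hole = maximum material condition)
GO = 30.1 - 0.243 = 29.857
NO-GO = nominal + upper_tol (largest hole = least material condition)
NO-GO = 30.1 + 0.234 = 30.334
spread = NO-GO - GO = 30.334 - 29.857 = 0.4770

0.4770


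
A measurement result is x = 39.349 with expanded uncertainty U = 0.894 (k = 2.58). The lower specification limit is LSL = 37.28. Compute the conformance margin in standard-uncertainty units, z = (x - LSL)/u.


u = U / k = 0.894 / 2.58 = 0.34651163
margin = |LSL - x| = |37.28 - 39.349| = 2.069
z = margin / u = 2.069 / 0.34651163
z = 5.9709

5.9709


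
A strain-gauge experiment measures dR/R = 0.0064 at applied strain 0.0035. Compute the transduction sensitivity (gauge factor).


GF = (dR/R) / epsilon
= 0.0064 / 0.0035
= 1.8286

1.8286


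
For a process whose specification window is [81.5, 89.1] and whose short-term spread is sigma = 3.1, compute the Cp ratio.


Cp = (USL - LSL) / (6 * sigma)
= (89.1 - 81.5) / (6 * 3.1)
= 7.6000 / 18.6000
= 0.4086

0.4086


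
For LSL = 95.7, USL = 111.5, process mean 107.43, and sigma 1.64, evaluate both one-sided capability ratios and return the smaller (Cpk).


Cpu = (USL - mean) / (3*sigma) = (111.5 - 107.43) / (3*1.64) = 0.8272
Cpl = (mean - LSL) / (3*sigma) = (107.43 - 95.7) / (3*1.64) = 2.3841
Cpk = min(Cpu, Cpl) = 0.8272

0.8272


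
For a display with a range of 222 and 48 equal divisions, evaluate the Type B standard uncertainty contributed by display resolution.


resolution = range / divisions
resolution = 222 / 48 = 4.625
u_res = resolution / (2*sqrt(3))
u_res = 4.625 / 3.4641016
u_res = 1.3351

1.3351


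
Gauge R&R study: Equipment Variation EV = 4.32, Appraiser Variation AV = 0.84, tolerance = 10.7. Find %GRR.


GRR = sqrt(EV^2 + AV^2) = sqrt(4.32^2 + 0.84^2) = 4.400909
%GRR = GRR / tol * 100 = 4.400909 / 10.7 * 100
%GRR = 41.1300

41.1300


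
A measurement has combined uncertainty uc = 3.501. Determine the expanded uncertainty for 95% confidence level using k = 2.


U = k * uc
U = 2 * 3.501
U = 7.0020

7.0020


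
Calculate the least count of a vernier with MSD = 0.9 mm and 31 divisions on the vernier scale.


LC = MSD / n_div
= 0.9 / 31
= 0.0290

0.0290


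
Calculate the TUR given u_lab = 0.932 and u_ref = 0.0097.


TUR = u_lab / u_ref
= 0.932 / 0.0097
= 96.0825

96.0825


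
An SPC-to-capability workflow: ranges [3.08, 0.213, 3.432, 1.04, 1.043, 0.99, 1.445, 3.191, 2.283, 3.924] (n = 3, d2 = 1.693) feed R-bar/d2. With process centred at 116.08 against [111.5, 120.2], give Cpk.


R_bar = (3.08 + 0.213 + 3.432 + 1.04 + 1.043 + 0.99 + 1.445 + 3.191 + 2.283 + 3.924) / 10 = 2.0641
sigma = R_bar / d2 = 2.0641 / 1.693 = 1.2191967
Cp = (USL - LSL)/(6*sigma) = (120.2 - 111.5)/(6*1.2191967) = 1.1893
Cpu = (120.2 - 116.08)/(3*1.2191967) = 1.1264
Cpl = (116.08 - 111.5)/(3*1.2191967) = 1.2522
Cpk = min(Cpu, Cpl) = 1.1264

1.1264


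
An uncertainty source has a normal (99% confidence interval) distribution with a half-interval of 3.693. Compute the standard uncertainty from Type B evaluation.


u_B = half_width / 2.576
u_B = 3.693 / 2.576
u_B = 1.4336

1.4336


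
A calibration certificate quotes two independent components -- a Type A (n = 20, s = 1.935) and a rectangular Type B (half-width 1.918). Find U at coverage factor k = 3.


u_A = s / sqrt(n) = 1.935 / sqrt(20) = 0.43267915
u_B = half_width / sqrt(3) = 1.918 / sqrt(3) = 1.1073578
uc = sqrt(u_A^2 + u_B^2) = sqrt(0.43267915^2 + 1.1073578^2) = 1.1888871
U = k * uc = 3 * 1.1888871
U = 3.5667

3.5667


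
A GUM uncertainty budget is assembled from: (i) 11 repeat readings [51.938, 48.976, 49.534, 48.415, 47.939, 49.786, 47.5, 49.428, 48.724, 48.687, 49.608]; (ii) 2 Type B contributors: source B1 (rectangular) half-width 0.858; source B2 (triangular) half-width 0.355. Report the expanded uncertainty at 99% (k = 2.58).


mean = (51.938 + 48.976 + 49.534 + 48.415 + 47.939 + 49.786 + 47.5 + 49.428 + 48.724 + 48.687 + 49.608) / 11 = 49.13954545
s = sqrt(sum((x - mean)^2)/(n-1)) = 1.1732906
u_A = s / sqrt(n) = 1.1732906 / sqrt(11) = 0.35376043
u_B1 = 0.858 / sqrt(3) = 0.49536653
u_B2 = 0.355 / sqrt(6) = 0.14492814
uc = sqrt(0.35376043^2 + 0.49536653^2 + 0.14492814^2) = 0.62573046
U = k * uc = 2.58 * 0.62573046
U = 1.6144

1.6144


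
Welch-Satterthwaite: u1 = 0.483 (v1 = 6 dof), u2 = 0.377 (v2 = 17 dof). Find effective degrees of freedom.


uc = sqrt(u1^2 + u2^2) = sqrt(0.483^2 + 0.377^2) = 0.61271364
v_eff = uc^4 / (u1^4/v1 + u2^4/v2)
= 0.61271364^4 / (0.483^4/6 + 0.377^4/17)
= 0.14093868 / 0.0102589
v_eff = 13.7382

13.7382


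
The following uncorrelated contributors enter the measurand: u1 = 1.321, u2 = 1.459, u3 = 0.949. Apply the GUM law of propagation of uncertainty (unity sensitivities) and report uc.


uc = sqrt(1.321^2 + 1.459^2 + 0.949^2)
uc = sqrt(4.774323)
uc = 2.1850

2.1850


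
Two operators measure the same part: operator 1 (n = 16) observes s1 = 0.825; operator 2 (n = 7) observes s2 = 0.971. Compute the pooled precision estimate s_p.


s_p = sqrt(((n1-1)*s1^2 + (n2-1)*s2^2) / (n1+n2-2))
numerator = (16-1)*0.825^2 + (7-1)*0.971^2 = 10.209375 + 5.657046 = 15.866421
denominator = 16 + 7 - 2 = 21
s_p^2 = 15.866421 / 21 = 0.75554386
s_p = sqrt(0.75554386) = 0.8692

0.8692


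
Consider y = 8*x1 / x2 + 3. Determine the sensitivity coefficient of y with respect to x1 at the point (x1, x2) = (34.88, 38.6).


y = 8*x1 / x2 + 3
dy/dx1 = 8/x2
Evaluate at x2 = 38.6: c1 = 8 / 38.6
c1 = 0.2073

0.2073


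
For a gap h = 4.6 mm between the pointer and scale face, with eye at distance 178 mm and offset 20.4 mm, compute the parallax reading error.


error = h * offset / d
= 4.6 * 20.4 / 178
= 0.5272

0.5272


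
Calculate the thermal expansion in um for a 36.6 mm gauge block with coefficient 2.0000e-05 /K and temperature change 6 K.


dL = L * alpha * dT
= 36.6 * 2.0000e-05 * 6
= 0.0043920 mm
dL_um = 0.0043920 * 1000 = 4.3920 um

4.3920


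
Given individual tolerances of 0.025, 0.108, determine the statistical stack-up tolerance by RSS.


RSS = sqrt(0.025^2 + 0.108^2)
= sqrt(0.012289)
= 0.1109

0.1109


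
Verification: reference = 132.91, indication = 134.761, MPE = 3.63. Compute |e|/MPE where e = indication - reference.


e = indication - reference = 134.761 - 132.91 = 1.8510
|e| = 1.8510
ratio = |e| / MPE = 1.8510 / 3.63
ratio = 0.5099

0.5099


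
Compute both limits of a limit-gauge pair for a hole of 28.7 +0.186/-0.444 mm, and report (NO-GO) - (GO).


GO = nominal - lower_tol (smallest hole = maximum material condition)
GO = 28.7 - 0.444 = 28.256
NO-GO = nominal + upper_tol (largest hole = least material condition)
NO-GO = 28.7 + 0.186 = 28.886
spread = NO-GO - GO = 28.886 - 28.256 = 0.6300

0.6300


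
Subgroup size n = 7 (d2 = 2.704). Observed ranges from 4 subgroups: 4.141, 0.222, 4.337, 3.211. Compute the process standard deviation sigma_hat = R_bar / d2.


R_bar = (4.141 + 0.222 + 4.337 + 3.211) / 4
R_bar = 11.911 / 4 = 2.97775
sigma_hat = R_bar / d2 = 2.97775 / 2.704 = 1.1012

1.1012


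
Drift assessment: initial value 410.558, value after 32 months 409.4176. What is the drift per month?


rate = (v2 - v1) / months
= (409.4176 - 410.558) / 32
= -1.1404 / 32
= -0.0356

-0.0356


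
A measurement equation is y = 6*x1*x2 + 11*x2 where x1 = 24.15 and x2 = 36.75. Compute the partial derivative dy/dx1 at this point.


y = 6*x1*x2 + 11*x2
dy/dx1 = 6*x2
Evaluate at x2 = 36.75: c1 = 6 * 36.75
c1 = 220.5000

220.5000


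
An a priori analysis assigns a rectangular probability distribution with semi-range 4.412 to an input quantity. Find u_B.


u_B = half_width / sqrt(3)
u_B = 4.412 / 1.7320508
u_B = 2.5473

2.5473


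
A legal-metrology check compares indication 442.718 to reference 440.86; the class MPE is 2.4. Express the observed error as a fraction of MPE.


e = indication - reference = 442.718 - 440.86 = 1.8580
|e| = 1.8580
ratio = |e| / MPE = 1.8580 / 2.4
ratio = 0.7742

0.7742


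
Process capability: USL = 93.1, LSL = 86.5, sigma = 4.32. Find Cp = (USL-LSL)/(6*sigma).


Cp = (USL - LSL) / (6 * sigma)
= (93.1 - 86.5) / (6 * 4.32)
= 6.6000 / 25.9200
= 0.2546

0.2546


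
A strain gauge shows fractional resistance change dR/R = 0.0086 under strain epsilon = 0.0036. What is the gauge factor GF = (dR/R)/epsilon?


GF = (dR/R) / epsilon
= 0.0086 / 0.0036
= 2.3889

2.3889


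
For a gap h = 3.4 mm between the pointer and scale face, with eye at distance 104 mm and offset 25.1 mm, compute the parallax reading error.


error = h * offset / d
= 3.4 * 25.1 / 104
= 0.8206

0.8206


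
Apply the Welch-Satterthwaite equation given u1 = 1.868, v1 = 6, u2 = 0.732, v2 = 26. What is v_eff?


uc = sqrt(u1^2 + u2^2) = sqrt(1.868^2 + 0.732^2) = 2.0063021
v_eff = uc^4 / (u1^4/v1 + u2^4/v2)
= 2.0063021^4 / (1.868^4/6 + 0.732^4/26)
= 16.202622 / 2.0403892
v_eff = 7.9409

7.9409


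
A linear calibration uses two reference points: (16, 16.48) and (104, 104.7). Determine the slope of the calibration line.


slope = (y2 - y1) / (x2 - x1)
= (104.7 - 16.48) / (104 - 16)
= 88.2200 / 88
= 1.0025

1.0025


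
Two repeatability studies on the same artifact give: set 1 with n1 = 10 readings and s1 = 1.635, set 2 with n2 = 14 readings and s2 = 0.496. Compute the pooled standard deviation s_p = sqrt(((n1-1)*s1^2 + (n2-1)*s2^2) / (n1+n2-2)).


s_p = sqrt(((n1-1)*s1^2 + (n2-1)*s2^2) / (n1+n2-2))
numerator = (10-1)*1.635^2 + (14-1)*0.496^2 = 24.059025 + 3.198208 = 27.257233
denominator = 10 + 14 - 2 = 22
s_p^2 = 27.257233 / 22 = 1.2389651
s_p = sqrt(1.2389651) = 1.1131

1.1131


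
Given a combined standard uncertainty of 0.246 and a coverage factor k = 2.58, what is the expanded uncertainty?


U = k * uc
U = 2.58 * 0.246
U = 0.6347

0.6347


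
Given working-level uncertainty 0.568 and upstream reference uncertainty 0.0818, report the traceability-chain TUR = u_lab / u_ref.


TUR = u_lab / u_ref
= 0.568 / 0.0818
= 6.9438

6.9438


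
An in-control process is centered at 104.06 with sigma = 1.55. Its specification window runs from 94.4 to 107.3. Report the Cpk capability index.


Cpu = (USL - mean) / (3*sigma) = (107.3 - 104.06) / (3*1.55) = 0.6968
Cpl = (mean - LSL) / (3*sigma) = (104.06 - 94.4) / (3*1.55) = 2.0774
Cpk = min(Cpu, Cpl) = 0.6968

0.6968


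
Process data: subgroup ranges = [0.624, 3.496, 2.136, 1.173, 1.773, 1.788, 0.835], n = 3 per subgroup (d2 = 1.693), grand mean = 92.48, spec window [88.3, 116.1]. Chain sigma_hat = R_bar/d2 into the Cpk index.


R_bar = (0.624 + 3.496 + 2.136 + 1.173 + 1.773 + 1.788 + 0.835) / 7 = 1.6892857
sigma = R_bar / d2 = 1.6892857 / 1.693 = 0.99780608
Cp = (USL - LSL)/(6*sigma) = (116.1 - 88.3)/(6*0.99780608) = 4.6435
Cpu = (116.1 - 92.48)/(3*0.99780608) = 7.8906
Cpl = (92.48 - 88.3)/(3*0.99780608) = 1.3964
Cpk = min(Cpu, Cpl) = 1.3964

1.3964


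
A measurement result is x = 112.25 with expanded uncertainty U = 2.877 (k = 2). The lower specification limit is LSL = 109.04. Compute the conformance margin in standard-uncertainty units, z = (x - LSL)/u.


u = U / k = 2.877 / 2 = 1.4385
margin = |LSL - x| = |109.04 - 112.25| = 3.21
z = margin / u = 3.21 / 1.4385
z = 2.2315

2.2315


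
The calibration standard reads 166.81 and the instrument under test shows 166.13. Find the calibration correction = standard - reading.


Correction = standard - reading
= 166.81 - 166.13
= 0.6800

0.6800


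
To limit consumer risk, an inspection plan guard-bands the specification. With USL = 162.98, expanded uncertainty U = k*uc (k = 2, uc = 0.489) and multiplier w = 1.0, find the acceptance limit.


U = k * uc = 2 * 0.489 = 0.978
guard band g = w * U = 1.0 * 0.978 = 0.978
AL = USL - g = 162.98 - 0.978
AL = 162.0020

162.0020


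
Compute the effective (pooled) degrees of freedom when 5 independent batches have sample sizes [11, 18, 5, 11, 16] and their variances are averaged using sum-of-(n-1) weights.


nu = sum_i (n_i - 1)
nu = ((11 - 1) + (18 - 1) + (5 - 1) + (11 - 1) + (16 - 1))
nu = 10 + 17 + 4 + 10 + 15
nu = 56

56


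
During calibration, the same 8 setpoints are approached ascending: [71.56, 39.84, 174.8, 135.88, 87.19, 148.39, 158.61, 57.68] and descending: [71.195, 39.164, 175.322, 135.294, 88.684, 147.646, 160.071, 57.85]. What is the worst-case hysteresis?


|71.56 - 71.195| = 0.3650
|39.84 - 39.164| = 0.6760
|174.8 - 175.322| = 0.5220
|135.88 - 135.294| = 0.5860
|87.19 - 88.684| = 1.4940
|148.39 - 147.646| = 0.7440
|158.61 - 160.071| = 1.4610
|57.68 - 57.85| = 0.1700
hysteresis = max(diffs) = 1.4940

1.4940
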